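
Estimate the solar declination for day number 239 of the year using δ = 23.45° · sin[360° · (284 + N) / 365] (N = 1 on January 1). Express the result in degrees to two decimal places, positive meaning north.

+9.60°

360 × (284 + 239) / 365 = 515.836°; sin(515.836°) = 0.4093.
δ = 23.45 × 0.4093 = 9.598° ≈ +9.60°.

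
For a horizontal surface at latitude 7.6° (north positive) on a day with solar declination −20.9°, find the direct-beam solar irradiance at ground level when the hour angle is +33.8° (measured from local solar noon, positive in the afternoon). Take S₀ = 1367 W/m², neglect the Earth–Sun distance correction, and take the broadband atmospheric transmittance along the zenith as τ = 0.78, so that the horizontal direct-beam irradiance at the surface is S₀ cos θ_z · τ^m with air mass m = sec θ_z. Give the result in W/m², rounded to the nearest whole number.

700 W/m²

With φ = 7.6°, δ = -20.9°, H = 33.80°: sin φ sin δ = -0.0472, cos φ cos δ cos H = 0.7695, so cos θ_z = 0.7223.
Air mass m = 1/cos θ_z = 1/0.7223 = 1.384; τ^m = 0.78^1.384 = 0.7090.
Surface direct beam = 1367 × 0.7223 × 0.7090 = 700.06 W/m².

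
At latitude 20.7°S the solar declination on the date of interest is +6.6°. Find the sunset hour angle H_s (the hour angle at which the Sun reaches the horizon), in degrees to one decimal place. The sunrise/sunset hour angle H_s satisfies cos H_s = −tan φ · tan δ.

87.5°

cos H_s = −tan(-20.7°) · tan(6.6°) = 0.0437, so H_s = arccos(0.0437) = 87.50°.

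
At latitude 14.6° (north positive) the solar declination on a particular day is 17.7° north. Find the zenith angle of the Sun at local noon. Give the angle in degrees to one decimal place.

At local solar noon the hour angle is zero, so the zenith angle is |φ − δ| = |14.6° − (17.7°)| = 3.1°.

3.1°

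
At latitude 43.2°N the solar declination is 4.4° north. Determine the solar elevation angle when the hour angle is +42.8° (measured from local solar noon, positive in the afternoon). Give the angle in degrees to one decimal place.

35.9°

With φ = 43.2°, δ = 4.4°, H = 42.80°: sin φ sin δ = 0.0525, cos φ cos δ cos H = 0.5333, so cos θ_z = 0.5858.
θ_z = arccos(0.5858) = 54.14°, so the elevation is 90° − 54.14° = 35.86°.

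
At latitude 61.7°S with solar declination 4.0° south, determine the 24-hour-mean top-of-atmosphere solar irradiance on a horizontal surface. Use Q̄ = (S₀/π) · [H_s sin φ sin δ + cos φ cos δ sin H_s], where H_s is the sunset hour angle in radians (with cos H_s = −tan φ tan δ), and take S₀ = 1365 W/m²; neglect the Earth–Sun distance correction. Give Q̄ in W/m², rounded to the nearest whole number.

−tan φ tan δ = −(-1.8572)(-0.0699) = -0.1298; H_s = arccos(-0.1298) = 97.46°. In radians, H_s = 1.7010.
H_s sin φ sin δ = 1.7010 × -0.8805 × -0.0698 = 0.1045.
cos φ cos δ sin H_s = 0.4741 × 0.9976 × 0.9915 = 0.4689.
Q̄ = (1365/π) × (0.1045 + 0.4689) = 434.49 × 0.5734 = 249.14 W/m².

249 W/m²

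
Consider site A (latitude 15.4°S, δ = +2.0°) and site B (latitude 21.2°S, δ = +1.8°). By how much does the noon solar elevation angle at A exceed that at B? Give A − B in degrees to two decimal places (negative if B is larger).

A: 90° − |-15.4 − (2.0)| = 72.60°.
B: 90° − |-21.2 − (1.8)| = 67.00°.
A − B = 72.60 − 67.00 = 5.60°.

+5.60°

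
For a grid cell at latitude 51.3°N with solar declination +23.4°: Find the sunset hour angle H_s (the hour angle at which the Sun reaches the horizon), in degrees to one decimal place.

The sunset hour angle satisfies cos H_s = −tan φ tan δ = -0.5401, giving H_s = 122.69°.

122.7°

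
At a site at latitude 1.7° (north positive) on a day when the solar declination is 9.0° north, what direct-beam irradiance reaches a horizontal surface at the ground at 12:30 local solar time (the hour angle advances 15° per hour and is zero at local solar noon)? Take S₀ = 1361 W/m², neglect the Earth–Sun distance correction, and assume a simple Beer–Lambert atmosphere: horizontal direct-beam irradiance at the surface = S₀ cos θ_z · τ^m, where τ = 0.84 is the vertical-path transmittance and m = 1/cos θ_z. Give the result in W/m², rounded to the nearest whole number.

1121 W/m²

Hour angle H = 15° × (12.5 − 12) = 7.50°.
With φ = 1.7°, δ = 9.0°, H = 7.50°: sin φ sin δ = 0.0046, cos φ cos δ cos H = 0.9788, so cos θ_z = 0.9834.
Air mass m = 1/cos θ_z = 1/0.9834 = 1.017; τ^m = 0.84^1.017 = 0.8375.
Surface direct beam = 1361 × 0.9834 × 0.8375 = 1120.92 W/m².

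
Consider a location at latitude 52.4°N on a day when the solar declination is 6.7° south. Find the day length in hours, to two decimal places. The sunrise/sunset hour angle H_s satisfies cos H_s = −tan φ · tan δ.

cos H_s = −tan(52.4°) · tan(-6.7°) = 0.1525, so H_s = arccos(0.1525) = 81.23°.
Day length = 2 H_s / 15° h⁻¹ = 162.46° / 15 = 10.831 h.

10.83 hours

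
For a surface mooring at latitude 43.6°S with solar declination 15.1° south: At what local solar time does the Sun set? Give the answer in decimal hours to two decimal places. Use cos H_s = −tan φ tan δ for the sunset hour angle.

The sunset hour angle satisfies cos H_s = −tan φ tan δ = -0.2569, giving H_s = 104.89°.
Sunset is at 12 + H_s/15 = 12 + 6.993 = 18.993 h local solar time.

18.99 h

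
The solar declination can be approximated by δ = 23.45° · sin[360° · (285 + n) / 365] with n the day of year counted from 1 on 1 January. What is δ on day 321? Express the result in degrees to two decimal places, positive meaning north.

-19.82°

360 × (285 + 321) / 365 = 597.699°; sin(597.699°) = -0.8453.
δ = 23.45 × -0.8453 = -19.822° ≈ -19.82°.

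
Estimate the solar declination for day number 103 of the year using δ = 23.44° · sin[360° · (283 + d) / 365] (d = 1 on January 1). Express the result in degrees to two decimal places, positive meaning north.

+8.29°

360 × (283 + 103) / 365 = 380.712°; sin(380.712°) = 0.3537.
δ = 23.44 × 0.3537 = 8.291° ≈ +8.29°.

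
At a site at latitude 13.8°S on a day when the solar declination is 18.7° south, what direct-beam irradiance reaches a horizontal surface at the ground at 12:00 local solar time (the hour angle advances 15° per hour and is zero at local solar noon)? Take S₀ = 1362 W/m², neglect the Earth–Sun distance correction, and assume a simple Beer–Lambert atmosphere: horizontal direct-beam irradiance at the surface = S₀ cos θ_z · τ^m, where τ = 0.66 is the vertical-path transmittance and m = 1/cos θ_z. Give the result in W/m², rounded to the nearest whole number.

894 W/m²

Hour angle H = 15° × (12 − 12) = 0.00°.
cos θ_z = sin(-13.8°) sin(-18.7°) + cos(-13.8°) cos(-18.7°) cos(0.00°) = 0.0765 + 0.9199 = 0.9964.
Air mass m = 1/cos θ_z = 1/0.9964 = 1.004; τ^m = 0.66^1.004 = 0.6589.
Surface direct beam = 1362 × 0.9964 × 0.6589 = 894.19 W/m².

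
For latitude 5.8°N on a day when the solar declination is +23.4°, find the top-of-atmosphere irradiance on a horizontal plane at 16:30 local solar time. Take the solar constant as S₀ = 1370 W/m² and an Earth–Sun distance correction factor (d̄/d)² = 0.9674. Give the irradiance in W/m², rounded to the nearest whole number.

516 W/m²

Hour angle H = 15° × (16.5 − 12) = 67.50°.
With φ = 5.8°, δ = 23.4°, H = 67.50°: sin φ sin δ = 0.0401, cos φ cos δ cos H = 0.3494, so cos θ_z = 0.3895.
Top-of-atmosphere irradiance = S₀ (d̄/d)² cos θ_z = 1370 × 0.9674 × 0.3895 = 516.22 W/m².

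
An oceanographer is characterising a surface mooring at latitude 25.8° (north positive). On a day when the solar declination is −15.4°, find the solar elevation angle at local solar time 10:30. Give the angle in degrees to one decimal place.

43.3°

Hour angle H = 15° × (10.5 − 12) = -22.50°.
cos θ_z = sin(25.8°) sin(-15.4°) + cos(25.8°) cos(-15.4°) cos(-22.50°) = -0.1156 + 0.8019 = 0.6863.
θ_z = arccos(0.6863) = 46.66°, so the elevation is 90° − 46.66° = 43.34°.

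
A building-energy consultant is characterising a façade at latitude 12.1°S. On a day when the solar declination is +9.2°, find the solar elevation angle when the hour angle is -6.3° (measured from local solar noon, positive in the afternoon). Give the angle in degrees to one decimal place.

67.8°

With φ = -12.1°, δ = 9.2°, H = -6.30°: sin φ sin δ = -0.0335, cos φ cos δ cos H = 0.9594, so cos θ_z = 0.9259.
θ_z = arccos(0.9259) = 22.20°, so the elevation is 90° − 22.20° = 67.80°.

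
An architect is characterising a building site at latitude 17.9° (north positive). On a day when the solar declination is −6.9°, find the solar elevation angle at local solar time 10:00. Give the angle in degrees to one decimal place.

Hour angle H = 15° × (10 − 12) = -30.00°.
With φ = 17.9°, δ = -6.9°, H = -30.00°: sin φ sin δ = -0.0369, cos φ cos δ cos H = 0.8181, so cos θ_z = 0.7812.
θ_z = arccos(0.7812) = 38.63°, so the elevation is 90° − 38.63° = 51.37°.

51.4°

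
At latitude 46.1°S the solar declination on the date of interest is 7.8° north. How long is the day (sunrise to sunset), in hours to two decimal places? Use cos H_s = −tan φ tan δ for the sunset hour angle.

10.91 hours

cos H_s = −tan(-46.1°) · tan(7.8°) = 0.1423, so H_s = arccos(0.1423) = 81.82°.
Day length = 2 H_s / 15° h⁻¹ = 163.64° / 15 = 10.909 h.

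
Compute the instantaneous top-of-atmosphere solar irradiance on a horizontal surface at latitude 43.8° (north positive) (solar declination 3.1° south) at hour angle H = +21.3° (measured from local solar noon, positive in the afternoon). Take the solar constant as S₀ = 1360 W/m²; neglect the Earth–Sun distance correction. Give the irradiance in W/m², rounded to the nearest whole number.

862 W/m²

cos θ_z = sin φ sin δ + cos φ cos δ cos H = (0.6921)(-0.0541) + (0.7218)(0.9985)(0.9317) = 0.6340.
Top-of-atmosphere irradiance = S₀ cos θ_z = 1360 × 0.6340 = 862.24 W/m².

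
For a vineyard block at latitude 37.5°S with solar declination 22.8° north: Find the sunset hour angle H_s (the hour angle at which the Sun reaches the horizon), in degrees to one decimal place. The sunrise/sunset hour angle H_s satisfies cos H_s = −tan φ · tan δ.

71.2°

The sunset hour angle satisfies cos H_s = −tan φ tan δ = 0.3226, giving H_s = 71.18°.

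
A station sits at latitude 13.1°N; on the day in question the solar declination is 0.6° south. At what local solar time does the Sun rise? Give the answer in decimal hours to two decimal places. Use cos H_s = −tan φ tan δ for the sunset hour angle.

6.01 h

The sunset hour angle satisfies cos H_s = −tan φ tan δ = 0.0024, giving H_s = 89.86°.
Sunrise is at 12 − H_s/15 = 12 − 5.991 = 6.009 h local solar time.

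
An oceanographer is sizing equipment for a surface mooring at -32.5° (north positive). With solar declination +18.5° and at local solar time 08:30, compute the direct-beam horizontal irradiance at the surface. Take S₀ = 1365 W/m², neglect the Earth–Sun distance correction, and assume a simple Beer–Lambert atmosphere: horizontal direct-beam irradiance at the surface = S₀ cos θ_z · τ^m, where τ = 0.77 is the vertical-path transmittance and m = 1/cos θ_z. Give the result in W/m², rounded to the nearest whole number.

189 W/m²

Hour angle H = 15° × (8.5 − 12) = -52.50°.
cos θ_z = sin φ sin δ + cos φ cos δ cos H = (-0.5373)(0.3173) + (0.8434)(0.9483)(0.6088) = 0.3164.
Air mass m = 1/cos θ_z = 1/0.3164 = 3.161; τ^m = 0.77^3.161 = 0.4377.
Surface direct beam = 1365 × 0.3164 × 0.4377 = 189.04 W/m².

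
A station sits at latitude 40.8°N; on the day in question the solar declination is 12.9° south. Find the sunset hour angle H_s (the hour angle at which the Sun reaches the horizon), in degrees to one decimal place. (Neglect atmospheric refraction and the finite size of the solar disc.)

−tan φ tan δ = −(0.8632)(-0.2290) = 0.1977; H_s = arccos(0.1977) = 78.60°.

78.6°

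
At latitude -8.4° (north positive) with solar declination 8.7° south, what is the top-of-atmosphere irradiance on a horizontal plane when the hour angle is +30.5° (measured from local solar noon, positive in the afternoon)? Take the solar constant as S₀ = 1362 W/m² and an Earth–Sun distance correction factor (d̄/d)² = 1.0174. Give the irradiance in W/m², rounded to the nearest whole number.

1198 W/m²

cos θ_z = sin(-8.4°) sin(-8.7°) + cos(-8.4°) cos(-8.7°) cos(30.50°) = 0.0221 + 0.8426 = 0.8647.
Top-of-atmosphere irradiance = S₀ (d̄/d)² cos θ_z = 1362 × 1.0174 × 0.8647 = 1198.21 W/m².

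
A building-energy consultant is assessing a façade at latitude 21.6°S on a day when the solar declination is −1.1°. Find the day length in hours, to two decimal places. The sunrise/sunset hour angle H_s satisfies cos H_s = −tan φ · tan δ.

12.06 hours

cos H_s = −tan(-21.6°) · tan(-1.1°) = -0.0076, so H_s = arccos(-0.0076) = 90.44°.
Day length = 2 H_s / 15° h⁻¹ = 180.88° / 15 = 12.059 h.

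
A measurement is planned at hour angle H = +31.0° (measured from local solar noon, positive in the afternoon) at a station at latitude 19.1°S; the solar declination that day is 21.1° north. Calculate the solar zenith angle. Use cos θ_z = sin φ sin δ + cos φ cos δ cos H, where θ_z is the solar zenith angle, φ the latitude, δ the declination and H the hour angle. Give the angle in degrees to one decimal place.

cos θ_z = sin(-19.1°) sin(21.1°) + cos(-19.1°) cos(21.1°) cos(31.00°) = -0.1178 + 0.7557 = 0.6379.
θ_z = arccos(0.6379) = 50.36°.

50.4°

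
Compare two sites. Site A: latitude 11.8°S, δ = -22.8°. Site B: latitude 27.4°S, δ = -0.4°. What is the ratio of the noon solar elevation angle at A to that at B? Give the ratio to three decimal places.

A: 90° − |-11.8 − (-22.8)| = 79.00°.
B: 90° − |-27.4 − (-0.4)| = 63.00°.
Ratio A/B = 79.0000 / 63.0000 = 1.2540.

1.254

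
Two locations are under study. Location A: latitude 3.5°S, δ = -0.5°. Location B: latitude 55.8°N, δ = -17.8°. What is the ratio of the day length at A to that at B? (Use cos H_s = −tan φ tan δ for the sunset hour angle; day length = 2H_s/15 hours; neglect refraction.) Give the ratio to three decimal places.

1.457

A: H_s = arccos(−tan -3.5° · tan -0.5°) = 90.03°, so 2H_s/15 = 12.0040 h.
B: H_s = arccos(−tan 55.8° · tan -17.8°) = 61.81°, so 2H_s/15 = 8.2413 h.
Ratio A/B = 12.0040 / 8.2413 = 1.4566.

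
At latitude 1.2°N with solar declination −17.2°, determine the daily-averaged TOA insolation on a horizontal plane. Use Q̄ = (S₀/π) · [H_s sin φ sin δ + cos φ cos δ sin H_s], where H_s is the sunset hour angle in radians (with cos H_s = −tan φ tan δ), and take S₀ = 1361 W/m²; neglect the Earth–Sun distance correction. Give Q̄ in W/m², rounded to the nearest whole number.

410 W/m²

−tan φ tan δ = −(0.0209)(-0.3096) = 0.0065; H_s = arccos(0.0065) = 89.63°. In radians, H_s = 1.5643.
H_s sin φ sin δ = 1.5643 × 0.0209 × -0.2957 = -0.0097.
cos φ cos δ sin H_s = 0.9998 × 0.9553 × 1.0000 = 0.9551.
Q̄ = (1361/π) × (-0.0097 + 0.9551) = 433.22 × 0.9454 = 409.57 W/m².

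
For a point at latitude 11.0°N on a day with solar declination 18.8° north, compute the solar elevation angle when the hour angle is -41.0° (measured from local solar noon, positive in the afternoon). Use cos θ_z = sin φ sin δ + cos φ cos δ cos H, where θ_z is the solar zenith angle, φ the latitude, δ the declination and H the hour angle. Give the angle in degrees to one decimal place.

With φ = 11.0°, δ = 18.8°, H = -41.00°: sin φ sin δ = 0.0615, cos φ cos δ cos H = 0.7013, so cos θ_z = 0.7628.
θ_z = arccos(0.7628) = 40.29°, so the elevation is 90° − 40.29° = 49.71°.

49.7°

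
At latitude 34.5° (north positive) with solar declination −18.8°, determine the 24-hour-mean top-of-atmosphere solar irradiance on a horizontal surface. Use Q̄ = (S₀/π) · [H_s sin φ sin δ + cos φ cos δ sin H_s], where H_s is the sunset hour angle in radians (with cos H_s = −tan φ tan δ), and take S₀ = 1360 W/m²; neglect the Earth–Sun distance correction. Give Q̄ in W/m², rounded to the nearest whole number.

223 W/m²

−tan φ tan δ = −(0.6873)(-0.3404) = 0.2340; H_s = arccos(0.2340) = 76.47°. In radians, H_s = 1.3347.
H_s sin φ sin δ = 1.3347 × 0.5664 × -0.3223 = -0.2437.
cos φ cos δ sin H_s = 0.8241 × 0.9466 × 0.9723 = 0.7585.
Q̄ = (1360/π) × (-0.2437 + 0.7585) = 432.90 × 0.5148 = 222.86 W/m².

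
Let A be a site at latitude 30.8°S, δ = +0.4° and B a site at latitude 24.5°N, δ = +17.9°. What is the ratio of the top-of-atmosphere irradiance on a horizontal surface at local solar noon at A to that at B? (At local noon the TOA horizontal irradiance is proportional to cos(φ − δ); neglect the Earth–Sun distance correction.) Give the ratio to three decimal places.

A: cos θ_z = cos(-30.8° − (0.4°)) = 0.8554.
B: cos θ_z = cos(24.5° − (17.9°)) = 0.9934.
Ratio A/B = 0.8554 / 0.9934 = 0.8611.

0.861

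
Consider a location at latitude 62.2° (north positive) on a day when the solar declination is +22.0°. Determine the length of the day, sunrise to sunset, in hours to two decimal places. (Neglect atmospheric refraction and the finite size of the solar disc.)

18.67 hours

cos H_s = −tan(62.2°) · tan(22.0°) = -0.7663, so H_s = arccos(-0.7663) = 140.02°.
Day length = 2 H_s / 15° h⁻¹ = 280.04° / 15 = 18.669 h.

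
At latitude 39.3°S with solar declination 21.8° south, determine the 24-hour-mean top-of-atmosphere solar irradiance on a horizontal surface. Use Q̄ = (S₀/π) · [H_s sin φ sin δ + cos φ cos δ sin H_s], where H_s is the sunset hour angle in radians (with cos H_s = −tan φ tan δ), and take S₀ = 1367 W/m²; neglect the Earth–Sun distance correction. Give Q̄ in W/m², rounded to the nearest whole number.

cos H_s = −tan(-39.3°) · tan(-21.8°) = -0.3274, so H_s = arccos(-0.3274) = 109.11°. In radians, H_s = 1.9043.
H_s sin φ sin δ = 1.9043 × -0.6334 × -0.3714 = 0.4480.
cos φ cos δ sin H_s = 0.7738 × 0.9285 × 0.9449 = 0.6789.
Q̄ = (1367/π) × (0.4480 + 0.6789) = 435.13 × 1.1269 = 490.35 W/m².

490 W/m²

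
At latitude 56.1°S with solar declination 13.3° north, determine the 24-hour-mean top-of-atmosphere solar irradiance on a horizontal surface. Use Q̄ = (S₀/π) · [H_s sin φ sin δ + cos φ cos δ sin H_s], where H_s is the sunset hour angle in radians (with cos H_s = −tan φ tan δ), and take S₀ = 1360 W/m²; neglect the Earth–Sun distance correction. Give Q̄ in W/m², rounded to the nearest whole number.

120 W/m²

−tan φ tan δ = −(-1.4882)(0.2364) = 0.3518; H_s = arccos(0.3518) = 69.40°. In radians, H_s = 1.2113.
H_s sin φ sin δ = 1.2113 × -0.8300 × 0.2300 = -0.2312.
cos φ cos δ sin H_s = 0.5577 × 0.9732 × 0.9361 = 0.5081.
Q̄ = (1360/π) × (-0.2312 + 0.5081) = 432.90 × 0.2769 = 119.87 W/m².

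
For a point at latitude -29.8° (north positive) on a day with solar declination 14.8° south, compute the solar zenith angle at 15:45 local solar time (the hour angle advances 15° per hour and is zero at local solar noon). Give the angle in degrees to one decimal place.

53.6°

Hour angle H = 15° × (15.75 − 12) = 56.25°.
cos θ_z = sin φ sin δ + cos φ cos δ cos H = (-0.4970)(-0.2554) + (0.8678)(0.9668)(0.5556) = 0.5931.
θ_z = arccos(0.5931) = 53.62°.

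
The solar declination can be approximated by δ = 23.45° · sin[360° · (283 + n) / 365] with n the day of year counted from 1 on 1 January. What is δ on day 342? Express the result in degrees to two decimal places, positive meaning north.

360 × (283 + 342) / 365 = 616.438°; sin(616.438°) = -0.9721.
δ = 23.45 × -0.9721 = -22.796° ≈ -22.80°.

-22.80°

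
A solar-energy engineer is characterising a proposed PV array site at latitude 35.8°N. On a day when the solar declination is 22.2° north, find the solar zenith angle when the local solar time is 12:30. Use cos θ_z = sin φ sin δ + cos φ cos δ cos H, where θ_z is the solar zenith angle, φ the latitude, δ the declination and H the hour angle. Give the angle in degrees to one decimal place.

Hour angle H = 15° × (12.5 − 12) = 7.50°.
cos θ_z = sin(35.8°) sin(22.2°) + cos(35.8°) cos(22.2°) cos(7.50°) = 0.2210 + 0.7445 = 0.9655.
θ_z = arccos(0.9655) = 15.09°.

15.1°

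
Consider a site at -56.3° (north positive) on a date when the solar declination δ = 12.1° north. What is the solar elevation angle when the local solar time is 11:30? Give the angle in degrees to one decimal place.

Hour angle H = 15° × (11.5 − 12) = -7.50°.
cos θ_z = sin φ sin δ + cos φ cos δ cos H = (-0.8320)(0.2096) + (0.5548)(0.9778)(0.9914) = 0.3634.
θ_z = arccos(0.3634) = 68.69°, so the elevation is 90° − 68.69° = 21.31°.

21.3°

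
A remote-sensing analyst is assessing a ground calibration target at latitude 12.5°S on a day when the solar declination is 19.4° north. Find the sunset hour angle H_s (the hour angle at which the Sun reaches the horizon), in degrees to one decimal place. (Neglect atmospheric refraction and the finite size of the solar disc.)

85.5°

cos H_s = −tan(-12.5°) · tan(19.4°) = 0.0781, so H_s = arccos(0.0781) = 85.52°.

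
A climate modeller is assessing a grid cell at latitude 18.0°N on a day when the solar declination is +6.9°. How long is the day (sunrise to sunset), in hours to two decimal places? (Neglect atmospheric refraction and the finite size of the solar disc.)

−tan φ tan δ = −(0.3249)(0.1210) = -0.0393; H_s = arccos(-0.0393) = 92.25°.
Day length = 2 H_s / 15° h⁻¹ = 184.50° / 15 = 12.300 h.

12.30 hours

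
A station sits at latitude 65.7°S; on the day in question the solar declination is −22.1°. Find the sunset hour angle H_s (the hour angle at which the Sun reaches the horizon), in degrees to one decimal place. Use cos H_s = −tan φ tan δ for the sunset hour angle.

154.1°

−tan φ tan δ = −(-2.2148)(-0.4061) = -0.8994; H_s = arccos(-0.8994) = 154.08°.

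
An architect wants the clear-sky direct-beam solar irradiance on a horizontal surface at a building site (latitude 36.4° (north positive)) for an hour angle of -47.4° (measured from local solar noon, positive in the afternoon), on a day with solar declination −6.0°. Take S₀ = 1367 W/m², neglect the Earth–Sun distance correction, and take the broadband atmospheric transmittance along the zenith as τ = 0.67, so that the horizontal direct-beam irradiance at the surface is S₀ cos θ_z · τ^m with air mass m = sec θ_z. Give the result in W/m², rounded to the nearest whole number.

With φ = 36.4°, δ = -6.0°, H = -47.40°: sin φ sin δ = -0.0620, cos φ cos δ cos H = 0.5418, so cos θ_z = 0.4798.
Air mass m = 1/cos θ_z = 1/0.4798 = 2.084; τ^m = 0.67^2.084 = 0.4341.
Surface direct beam = 1367 × 0.4798 × 0.4341 = 284.72 W/m².

285 W/m²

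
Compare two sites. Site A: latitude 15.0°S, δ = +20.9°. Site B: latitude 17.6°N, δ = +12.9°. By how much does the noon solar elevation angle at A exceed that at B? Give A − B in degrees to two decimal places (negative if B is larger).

A: 90° − |-15.0 − (20.9)| = 54.10°.
B: 90° − |17.6 − (12.9)| = 85.30°.
A − B = 54.10 − 85.30 = -31.20°.

-31.20°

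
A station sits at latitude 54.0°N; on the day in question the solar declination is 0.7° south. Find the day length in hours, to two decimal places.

−tan φ tan δ = −(1.3764)(-0.0122) = 0.0168; H_s = arccos(0.0168) = 89.04°.
Day length = 2 H_s / 15° h⁻¹ = 178.08° / 15 = 11.872 h.

11.87 hours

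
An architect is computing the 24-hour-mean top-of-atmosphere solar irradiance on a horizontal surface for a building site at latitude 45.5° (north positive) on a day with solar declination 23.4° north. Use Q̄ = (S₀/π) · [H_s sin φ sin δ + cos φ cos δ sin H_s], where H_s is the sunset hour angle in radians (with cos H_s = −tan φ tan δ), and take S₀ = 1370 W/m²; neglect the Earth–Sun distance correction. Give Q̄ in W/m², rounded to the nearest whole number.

The sunset hour angle satisfies cos H_s = −tan φ tan δ = -0.4404, giving H_s = 116.13°. In radians, H_s = 2.0269.
H_s sin φ sin δ = 2.0269 × 0.7133 × 0.3971 = 0.5741.
cos φ cos δ sin H_s = 0.7009 × 0.9178 × 0.8978 = 0.5775.
Q̄ = (1370/π) × (0.5741 + 0.5775) = 436.08 × 1.1516 = 502.19 W/m².

502 W/m²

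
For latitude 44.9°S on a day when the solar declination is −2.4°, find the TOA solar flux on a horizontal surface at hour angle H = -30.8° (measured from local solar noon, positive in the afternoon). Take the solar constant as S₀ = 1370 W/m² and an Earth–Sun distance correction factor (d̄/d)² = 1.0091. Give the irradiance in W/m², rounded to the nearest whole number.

With φ = -44.9°, δ = -2.4°, H = -30.80°: sin φ sin δ = 0.0296, cos φ cos δ cos H = 0.6079, so cos θ_z = 0.6375.
Top-of-atmosphere irradiance = S₀ (d̄/d)² cos θ_z = 1370 × 1.0091 × 0.6375 = 881.32 W/m².

881 W/m²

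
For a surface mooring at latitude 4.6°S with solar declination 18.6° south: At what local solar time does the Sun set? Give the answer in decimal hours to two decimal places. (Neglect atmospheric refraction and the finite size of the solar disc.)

18.10 h

The sunset hour angle satisfies cos H_s = −tan φ tan δ = -0.0271, giving H_s = 91.55°.
Sunset is at 12 + H_s/15 = 12 + 6.103 = 18.103 h local solar time.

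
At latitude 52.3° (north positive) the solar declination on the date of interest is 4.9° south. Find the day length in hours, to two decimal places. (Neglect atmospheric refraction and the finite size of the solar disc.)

11.15 hours

−tan φ tan δ = −(1.2938)(-0.0857) = 0.1109; H_s = arccos(0.1109) = 83.63°.
Day length = 2 H_s / 15° h⁻¹ = 167.26° / 15 = 11.151 h.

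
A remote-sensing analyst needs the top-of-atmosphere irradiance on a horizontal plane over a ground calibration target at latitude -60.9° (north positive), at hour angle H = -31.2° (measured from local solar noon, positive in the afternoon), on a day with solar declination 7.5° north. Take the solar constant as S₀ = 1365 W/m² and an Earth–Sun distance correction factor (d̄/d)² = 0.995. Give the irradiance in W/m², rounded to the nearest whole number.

405 W/m²

cos θ_z = sin(-60.9°) sin(7.5°) + cos(-60.9°) cos(7.5°) cos(-31.20°) = -0.1141 + 0.4124 = 0.2983.
Top-of-atmosphere irradiance = S₀ (d̄/d)² cos θ_z = 1365 × 0.995 × 0.2983 = 405.14 W/m².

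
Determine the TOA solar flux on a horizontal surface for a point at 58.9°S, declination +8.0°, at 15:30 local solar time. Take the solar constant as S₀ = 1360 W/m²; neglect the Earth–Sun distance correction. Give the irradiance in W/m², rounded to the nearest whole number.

261 W/m²

Hour angle H = 15° × (15.5 − 12) = 52.50°.
cos θ_z = sin(-58.9°) sin(8.0°) + cos(-58.9°) cos(8.0°) cos(52.50°) = -0.1192 + 0.3114 = 0.1922.
Top-of-atmosphere irradiance = S₀ cos θ_z = 1360 × 0.1922 = 261.39 W/m².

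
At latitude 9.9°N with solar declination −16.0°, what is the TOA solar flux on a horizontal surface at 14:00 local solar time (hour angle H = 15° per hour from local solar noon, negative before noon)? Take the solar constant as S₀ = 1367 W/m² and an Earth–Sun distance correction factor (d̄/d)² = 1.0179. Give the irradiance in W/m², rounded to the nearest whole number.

Hour angle H = 15° × (14 − 12) = 30.00°.
cos θ_z = sin(9.9°) sin(-16.0°) + cos(9.9°) cos(-16.0°) cos(30.00°) = -0.0474 + 0.8201 = 0.7727.
Top-of-atmosphere irradiance = S₀ (d̄/d)² cos θ_z = 1367 × 1.0179 × 0.7727 = 1075.19 W/m².

1075 W/m²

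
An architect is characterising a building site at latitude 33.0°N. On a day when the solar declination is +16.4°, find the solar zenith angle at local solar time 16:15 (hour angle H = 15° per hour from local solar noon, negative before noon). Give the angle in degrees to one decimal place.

Hour angle H = 15° × (16.25 − 12) = 63.75°.
With φ = 33.0°, δ = 16.4°, H = 63.75°: sin φ sin δ = 0.1538, cos φ cos δ cos H = 0.3558, so cos θ_z = 0.5096.
θ_z = arccos(0.5096) = 59.36°.

59.4°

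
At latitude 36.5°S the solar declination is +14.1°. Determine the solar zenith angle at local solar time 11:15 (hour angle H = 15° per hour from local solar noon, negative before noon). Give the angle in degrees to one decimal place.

Hour angle H = 15° × (11.25 − 12) = -11.25°.
cos θ_z = sin(-36.5°) sin(14.1°) + cos(-36.5°) cos(14.1°) cos(-11.25°) = -0.1449 + 0.7647 = 0.6198.
θ_z = arccos(0.6198) = 51.70°.

51.7°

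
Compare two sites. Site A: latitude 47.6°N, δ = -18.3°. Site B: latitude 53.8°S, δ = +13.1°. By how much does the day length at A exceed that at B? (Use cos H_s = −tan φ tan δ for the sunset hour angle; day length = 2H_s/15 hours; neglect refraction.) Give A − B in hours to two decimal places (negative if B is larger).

A: H_s = arccos(−tan 47.6° · tan -18.3°) = 68.77°, so 2H_s/15 = 9.1693 h.
B: H_s = arccos(−tan -53.8° · tan 13.1°) = 71.46°, so 2H_s/15 = 9.5280 h.
A − B = 9.1693 − 9.5280 = -0.3587 h.

-0.36 h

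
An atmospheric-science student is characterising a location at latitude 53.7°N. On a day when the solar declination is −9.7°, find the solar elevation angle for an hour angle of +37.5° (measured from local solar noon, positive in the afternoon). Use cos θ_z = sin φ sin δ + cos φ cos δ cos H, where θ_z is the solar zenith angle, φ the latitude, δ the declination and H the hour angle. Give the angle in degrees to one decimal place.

With φ = 53.7°, δ = -9.7°, H = 37.50°: sin φ sin δ = -0.1358, cos φ cos δ cos H = 0.4630, so cos θ_z = 0.3272.
θ_z = arccos(0.3272) = 70.90°, so the elevation is 90° − 70.90° = 19.10°.

19.1°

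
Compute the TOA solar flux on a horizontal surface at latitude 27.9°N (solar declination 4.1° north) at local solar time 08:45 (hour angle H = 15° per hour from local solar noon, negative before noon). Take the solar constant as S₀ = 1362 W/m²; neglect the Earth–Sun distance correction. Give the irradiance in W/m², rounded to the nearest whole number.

837 W/m²

Hour angle H = 15° × (8.75 − 12) = -48.75°.
cos θ_z = sin φ sin δ + cos φ cos δ cos H = (0.4679)(0.0715) + (0.8838)(0.9974)(0.6593) = 0.6146.
Top-of-atmosphere irradiance = S₀ cos θ_z = 1362 × 0.6146 = 837.09 W/m².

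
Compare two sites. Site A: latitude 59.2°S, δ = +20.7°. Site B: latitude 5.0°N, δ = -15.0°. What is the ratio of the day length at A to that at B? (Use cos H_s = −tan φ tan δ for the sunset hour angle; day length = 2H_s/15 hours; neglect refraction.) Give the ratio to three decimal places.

A: H_s = arccos(−tan -59.2° · tan 20.7°) = 50.66°, so 2H_s/15 = 6.7547 h.
B: H_s = arccos(−tan 5.0° · tan -15.0°) = 88.66°, so 2H_s/15 = 11.8213 h.
Ratio A/B = 6.7547 / 11.8213 = 0.5714.

0.571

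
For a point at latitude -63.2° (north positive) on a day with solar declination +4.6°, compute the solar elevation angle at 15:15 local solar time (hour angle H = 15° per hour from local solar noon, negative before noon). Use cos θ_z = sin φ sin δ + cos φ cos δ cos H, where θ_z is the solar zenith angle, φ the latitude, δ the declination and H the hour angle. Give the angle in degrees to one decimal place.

Hour angle H = 15° × (15.25 − 12) = 48.75°.
cos θ_z = sin φ sin δ + cos φ cos δ cos H = (-0.8926)(0.0802) + (0.4509)(0.9968)(0.6593) = 0.2247.
θ_z = arccos(0.2247) = 77.01°, so the elevation is 90° − 77.01° = 12.99°.

13.0°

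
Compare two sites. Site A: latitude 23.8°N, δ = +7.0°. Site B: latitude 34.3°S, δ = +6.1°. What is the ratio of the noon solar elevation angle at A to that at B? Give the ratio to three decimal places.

1.476

A: 90° − |23.8 − (7.0)| = 73.20°.
B: 90° − |-34.3 − (6.1)| = 49.60°.
Ratio A/B = 73.2000 / 49.6000 = 1.4758.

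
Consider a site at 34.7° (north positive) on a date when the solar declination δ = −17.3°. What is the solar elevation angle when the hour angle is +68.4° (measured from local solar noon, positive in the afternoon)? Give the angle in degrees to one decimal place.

6.9°

cos θ_z = sin φ sin δ + cos φ cos δ cos H = (0.5693)(-0.2974) + (0.8221)(0.9548)(0.3681) = 0.1196.
θ_z = arccos(0.1196) = 83.13°, so the elevation is 90° − 83.13° = 6.87°.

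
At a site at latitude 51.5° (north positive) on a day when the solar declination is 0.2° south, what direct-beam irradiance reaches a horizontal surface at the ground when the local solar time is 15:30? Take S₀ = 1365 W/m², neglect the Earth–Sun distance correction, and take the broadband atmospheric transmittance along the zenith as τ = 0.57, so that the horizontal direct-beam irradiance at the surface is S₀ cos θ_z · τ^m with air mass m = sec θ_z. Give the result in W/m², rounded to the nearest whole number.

115 W/m²

Hour angle H = 15° × (15.5 − 12) = 52.50°.
With φ = 51.5°, δ = -0.2°, H = 52.50°: sin φ sin δ = -0.0027, cos φ cos δ cos H = 0.3790, so cos θ_z = 0.3763.
Air mass m = 1/cos θ_z = 1/0.3763 = 2.657; τ^m = 0.57^2.657 = 0.2246.
Surface direct beam = 1365 × 0.3763 × 0.2246 = 115.37 W/m².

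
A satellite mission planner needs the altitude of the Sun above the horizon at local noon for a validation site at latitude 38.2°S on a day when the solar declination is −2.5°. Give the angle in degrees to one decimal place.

54.3°

At local solar noon the hour angle is zero, so the elevation is 90° − |φ − δ| = 90° − |-38.2° − (-2.5°)| = 90° − 35.7° = 54.3°.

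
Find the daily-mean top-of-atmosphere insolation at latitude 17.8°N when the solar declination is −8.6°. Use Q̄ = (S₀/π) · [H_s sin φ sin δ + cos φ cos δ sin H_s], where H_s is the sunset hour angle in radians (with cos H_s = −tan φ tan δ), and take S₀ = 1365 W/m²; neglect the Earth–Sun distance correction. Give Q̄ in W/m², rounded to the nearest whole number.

−tan φ tan δ = −(0.3211)(-0.1512) = 0.0486; H_s = arccos(0.0486) = 87.21°. In radians, H_s = 1.5221.
H_s sin φ sin δ = 1.5221 × 0.3057 × -0.1495 = -0.0696.
cos φ cos δ sin H_s = 0.9521 × 0.9888 × 0.9988 = 0.9403.
Q̄ = (1365/π) × (-0.0696 + 0.9403) = 434.49 × 0.8707 = 378.31 W/m².

378 W/m²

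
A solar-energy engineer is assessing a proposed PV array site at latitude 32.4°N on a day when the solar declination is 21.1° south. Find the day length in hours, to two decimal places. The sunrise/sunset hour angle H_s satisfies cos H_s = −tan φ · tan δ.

cos H_s = −tan(32.4°) · tan(-21.1°) = 0.2449, so H_s = arccos(0.2449) = 75.82°.
Day length = 2 H_s / 15° h⁻¹ = 151.64° / 15 = 10.109 h.

10.11 hours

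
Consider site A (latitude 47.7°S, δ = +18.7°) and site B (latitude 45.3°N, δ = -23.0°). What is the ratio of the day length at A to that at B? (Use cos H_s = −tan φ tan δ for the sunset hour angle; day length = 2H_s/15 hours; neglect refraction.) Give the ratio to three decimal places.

A: H_s = arccos(−tan -47.7° · tan 18.7°) = 68.16°, so 2H_s/15 = 9.0880 h.
B: H_s = arccos(−tan 45.3° · tan -23.0°) = 64.60°, so 2H_s/15 = 8.6133 h.
Ratio A/B = 9.0880 / 8.6133 = 1.0551.

1.055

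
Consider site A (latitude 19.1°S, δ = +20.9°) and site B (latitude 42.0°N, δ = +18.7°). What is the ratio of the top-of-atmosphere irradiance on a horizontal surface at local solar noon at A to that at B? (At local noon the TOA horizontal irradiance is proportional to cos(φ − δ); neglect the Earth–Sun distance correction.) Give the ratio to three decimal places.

0.834

A: cos θ_z = cos(-19.1° − (20.9°)) = 0.7660.
B: cos θ_z = cos(42.0° − (18.7°)) = 0.9184.
Ratio A/B = 0.7660 / 0.9184 = 0.8341.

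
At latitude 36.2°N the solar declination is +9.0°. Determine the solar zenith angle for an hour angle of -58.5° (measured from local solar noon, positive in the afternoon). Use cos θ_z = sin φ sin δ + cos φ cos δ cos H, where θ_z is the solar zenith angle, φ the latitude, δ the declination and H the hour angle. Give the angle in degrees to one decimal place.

59.4°

cos θ_z = sin φ sin δ + cos φ cos δ cos H = (0.5906)(0.1564) + (0.8070)(0.9877)(0.5225) = 0.5088.
θ_z = arccos(0.5088) = 59.42°.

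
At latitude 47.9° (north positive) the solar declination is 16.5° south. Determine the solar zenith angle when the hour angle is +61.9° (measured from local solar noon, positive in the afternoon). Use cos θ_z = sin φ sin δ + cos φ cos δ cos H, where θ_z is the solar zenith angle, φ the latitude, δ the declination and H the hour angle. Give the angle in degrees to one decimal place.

84.7°

cos θ_z = sin φ sin δ + cos φ cos δ cos H = (0.7420)(-0.2840) + (0.6704)(0.9588)(0.4710) = 0.0920.
θ_z = arccos(0.0920) = 84.72°.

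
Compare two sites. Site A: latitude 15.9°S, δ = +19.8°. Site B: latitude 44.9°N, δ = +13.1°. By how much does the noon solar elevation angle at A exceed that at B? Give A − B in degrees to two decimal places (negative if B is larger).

A: 90° − |-15.9 − (19.8)| = 54.30°.
B: 90° − |44.9 − (13.1)| = 58.20°.
A − B = 54.30 − 58.20 = -3.90°.

-3.90°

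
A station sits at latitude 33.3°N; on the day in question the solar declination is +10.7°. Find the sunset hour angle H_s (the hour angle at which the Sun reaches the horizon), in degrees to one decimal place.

97.1°

−tan φ tan δ = −(0.6569)(0.1890) = -0.1242; H_s = arccos(-0.1242) = 97.13°.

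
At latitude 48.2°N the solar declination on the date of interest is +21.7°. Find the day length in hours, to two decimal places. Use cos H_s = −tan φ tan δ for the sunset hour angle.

15.52 hours

−tan φ tan δ = −(1.1184)(0.3979) = -0.4450; H_s = arccos(-0.4450) = 116.42°.
Day length = 2 H_s / 15° h⁻¹ = 232.84° / 15 = 15.523 h.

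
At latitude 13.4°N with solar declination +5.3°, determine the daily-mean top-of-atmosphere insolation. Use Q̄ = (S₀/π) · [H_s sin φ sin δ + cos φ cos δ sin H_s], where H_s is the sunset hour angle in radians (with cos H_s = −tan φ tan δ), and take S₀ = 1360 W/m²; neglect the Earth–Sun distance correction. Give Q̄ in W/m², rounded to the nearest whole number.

434 W/m²

−tan φ tan δ = −(0.2382)(0.0928) = -0.0221; H_s = arccos(-0.0221) = 91.27°. In radians, H_s = 1.5930.
H_s sin φ sin δ = 1.5930 × 0.2317 × 0.0924 = 0.0341.
cos φ cos δ sin H_s = 0.9728 × 0.9957 × 0.9998 = 0.9684.
Q̄ = (1360/π) × (0.0341 + 0.9684) = 432.90 × 1.0025 = 433.98 W/m².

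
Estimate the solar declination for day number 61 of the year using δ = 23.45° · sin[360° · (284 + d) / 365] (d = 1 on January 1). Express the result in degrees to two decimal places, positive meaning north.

360 × (284 + 61) / 365 = 340.274°; sin(340.274°) = -0.3375.
δ = 23.45 × -0.3375 = -7.914° ≈ -7.91°.

-7.91°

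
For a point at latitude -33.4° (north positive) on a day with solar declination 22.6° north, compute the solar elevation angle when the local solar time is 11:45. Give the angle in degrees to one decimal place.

Hour angle H = 15° × (11.75 − 12) = -3.75°.
cos θ_z = sin(-33.4°) sin(22.6°) + cos(-33.4°) cos(22.6°) cos(-3.75°) = -0.2115 + 0.7691 = 0.5576.
θ_z = arccos(0.5576) = 56.11°, so the elevation is 90° − 56.11° = 33.89°.

33.9°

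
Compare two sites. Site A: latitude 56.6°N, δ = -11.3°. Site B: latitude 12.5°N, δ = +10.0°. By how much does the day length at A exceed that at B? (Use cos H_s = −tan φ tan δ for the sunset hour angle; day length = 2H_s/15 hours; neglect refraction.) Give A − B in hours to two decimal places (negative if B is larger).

-2.65 h

A: H_s = arccos(−tan 56.6° · tan -11.3°) = 72.36°, so 2H_s/15 = 9.6480 h.
B: H_s = arccos(−tan 12.5° · tan 10.0°) = 92.24°, so 2H_s/15 = 12.2987 h.
A − B = 9.6480 − 12.2987 = -2.6507 h.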